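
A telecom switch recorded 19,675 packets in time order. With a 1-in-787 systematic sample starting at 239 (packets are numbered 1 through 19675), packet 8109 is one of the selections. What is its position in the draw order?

k = 787
position = (8109 − 239)/787 + 1 = 7870/787 + 1 = 10 + 1 = 11

11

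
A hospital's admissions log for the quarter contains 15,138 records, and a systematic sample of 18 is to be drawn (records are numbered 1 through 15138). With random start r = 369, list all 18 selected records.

k = N/n = 15138/18 = 841
record 1: 369
record 2: 369 + 841 = 1210
record 3: 1210 + 841 = 2051
record 4: 2051 + 841 = 2892
record 5: 2892 + 841 = 3733
record 6: 3733 + 841 = 4574
record 7: 4574 + 841 = 5415
record 8: 5415 + 841 = 6256
record 9: 6256 + 841 = 7097
record 10: 7097 + 841 = 7938
record 11: 7938 + 841 = 8779
record 12: 8779 + 841 = 9620
record 13: 9620 + 841 = 10461
record 14: 10461 + 841 = 11302
record 15: 11302 + 841 = 12143
record 16: 12143 + 841 = 12984
record 17: 12984 + 841 = 13825
record 18: 13825 + 841 = 14666

369, 1210, 2051, 2892, 3733, 4574, 5415, 6256, 7097, 7938, 8779, 9620, 10461, 11302, 12143, 12984, 13825, 14666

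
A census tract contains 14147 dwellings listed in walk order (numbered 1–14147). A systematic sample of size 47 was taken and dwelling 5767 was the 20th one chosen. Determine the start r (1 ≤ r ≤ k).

k = 14147/47 = 301
r = 5767 − (20−1)×301 = 5767 − 5719 = 48

48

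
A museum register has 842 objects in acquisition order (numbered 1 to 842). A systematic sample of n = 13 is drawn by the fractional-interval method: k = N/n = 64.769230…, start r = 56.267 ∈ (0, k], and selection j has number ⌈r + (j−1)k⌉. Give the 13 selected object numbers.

j=1: r + 0k = 56.267 → ⌈·⌉ = 57
j=2: r + 1k = 121.036230… → ⌈·⌉ = 122
j=3: r + 2k = 185.805461… → ⌈·⌉ = 186
j=4: r + 3k = 250.574692… → ⌈·⌉ = 251
j=5: r + 4k = 315.343923… → ⌈·⌉ = 316
j=6: r + 5k = 380.113153… → ⌈·⌉ = 381
j=7: r + 6k = 444.882384… → ⌈·⌉ = 445
j=8: r + 7k = 509.651615… → ⌈·⌉ = 510
j=9: r + 8k = 574.420846… → ⌈·⌉ = 575
j=10: r + 9k = 639.190076… → ⌈·⌉ = 640
j=11: r + 10k = 703.959307… → ⌈·⌉ = 704
j=12: r + 11k = 768.728538… → ⌈·⌉ = 769
j=13: r + 12k = 833.497769… → ⌈·⌉ = 834

57, 122, 186, 251, 316, 381, 445, 510, 575, 640, 704, 769, 834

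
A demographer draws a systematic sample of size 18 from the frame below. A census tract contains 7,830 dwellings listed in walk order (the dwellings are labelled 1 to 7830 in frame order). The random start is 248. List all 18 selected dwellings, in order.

k = N/n = 7830/18 = 435
dwelling 1: 248
dwelling 2: 248 + 435 = 683
dwelling 3: 683 + 435 = 1118
dwelling 4: 1118 + 435 = 1553
dwelling 5: 1553 + 435 = 1988
dwelling 6: 1988 + 435 = 2423
dwelling 7: 2423 + 435 = 2858
dwelling 8: 2858 + 435 = 3293
dwelling 9: 3293 + 435 = 3728
dwelling 10: 3728 + 435 = 4163
dwelling 11: 4163 + 435 = 4598
dwelling 12: 4598 + 435 = 5033
dwelling 13: 5033 + 435 = 5468
dwelling 14: 5468 + 435 = 5903
dwelling 15: 5903 + 435 = 6338
dwelling 16: 6338 + 435 = 6773
dwelling 17: 6773 + 435 = 7208
dwelling 18: 7208 + 435 = 7643

248, 683, 1118, 1553, 1988, 2423, 2858, 3293, 3728, 4163, 4598, 5033, 5468, 5903, 6338, 6773, 7208, 7643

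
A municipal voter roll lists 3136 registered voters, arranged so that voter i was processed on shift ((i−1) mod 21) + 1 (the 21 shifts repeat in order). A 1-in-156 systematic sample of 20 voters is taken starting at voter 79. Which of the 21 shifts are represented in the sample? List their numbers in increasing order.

Consecutive selections differ by k = 156, so their shift numbers differ by 156 mod 21 = 9.
gcd(156, 21) = 3, so the sample visits 21/3 = 7 distinct residues mod 21.
Start 79 is shift 16; the shifts hit are 1, 4, 7, 10, 13, 16, 19.

1, 4, 7, 10, 13, 16, 19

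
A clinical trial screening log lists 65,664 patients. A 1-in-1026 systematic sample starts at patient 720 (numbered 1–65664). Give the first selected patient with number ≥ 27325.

27396

k = 1026
Steps past start: ⌈(27325 − 720)/1026⌉ = ⌈26605/1026⌉ = 26
Selected patient: 720 + 26×1026 = 27396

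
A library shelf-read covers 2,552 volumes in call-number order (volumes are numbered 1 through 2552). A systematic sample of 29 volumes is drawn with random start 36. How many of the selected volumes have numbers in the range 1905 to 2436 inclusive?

k = 2552/29 = 88
First selection ≥ 1905: 36 + ⌈(1905−36)/88⌉·88 = 36 + 22×88 = 1972
Last selection ≤ 2436: 36 + ⌊(2436−36)/88⌋·88 = 36 + 27×88 = 2412
Count = 27 − 22 + 1 = 6

6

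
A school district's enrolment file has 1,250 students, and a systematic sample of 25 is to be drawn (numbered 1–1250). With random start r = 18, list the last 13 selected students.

k = N/n = 1250/25 = 50
13th selection = 18 + 12×50 = 618
14th: 618 + 50 = 668
15th: 668 + 50 = 718
16th: 718 + 50 = 768
17th: 768 + 50 = 818
18th: 818 + 50 = 868
19th: 868 + 50 = 918
20th: 918 + 50 = 968
21st: 968 + 50 = 1018
22nd: 1018 + 50 = 1068
23rd: 1068 + 50 = 1118
24th: 1118 + 50 = 1168
25th: 1168 + 50 = 1218

618, 668, 718, 768, 818, 868, 918, 968, 1018, 1068, 1118, 1168, 1218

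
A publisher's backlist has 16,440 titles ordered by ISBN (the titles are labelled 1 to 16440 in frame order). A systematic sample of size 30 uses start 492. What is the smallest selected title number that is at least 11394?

k = 16440/30 = 548
Steps past start: ⌈(11394 − 492)/548⌉ = ⌈10902/548⌉ = 20
Selected title: 492 + 20×548 = 11452

11452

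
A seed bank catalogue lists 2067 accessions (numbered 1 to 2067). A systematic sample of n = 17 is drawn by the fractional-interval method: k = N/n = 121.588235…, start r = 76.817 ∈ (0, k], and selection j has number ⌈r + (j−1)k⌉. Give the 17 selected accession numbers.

j=1: r + 0k = 76.817 → ⌈·⌉ = 77
j=2: r + 1k = 198.405235… → ⌈·⌉ = 199
j=3: r + 2k = 319.993470… → ⌈·⌉ = 320
j=4: r + 3k = 441.581705… → ⌈·⌉ = 442
j=5: r + 4k = 563.169941… → ⌈·⌉ = 564
j=6: r + 5k = 684.758176… → ⌈·⌉ = 685
j=7: r + 6k = 806.346411… → ⌈·⌉ = 807
j=8: r + 7k = 927.934647… → ⌈·⌉ = 928
j=9: r + 8k = 1049.522882… → ⌈·⌉ = 1050
j=10: r + 9k = 1171.111117… → ⌈·⌉ = 1172
j=11: r + 10k = 1292.699352… → ⌈·⌉ = 1293
j=12: r + 11k = 1414.287588… → ⌈·⌉ = 1415
j=13: r + 12k = 1535.875823… → ⌈·⌉ = 1536
j=14: r + 13k = 1657.464058… → ⌈·⌉ = 1658
j=15: r + 14k = 1779.052294… → ⌈·⌉ = 1780
j=16: r + 15k = 1900.640529… → ⌈·⌉ = 1901
j=17: r + 16k = 2022.228764… → ⌈·⌉ = 2023

77, 199, 320, 442, 564, 685, 807, 928, 1050, 1172, 1293, 1415, 1536, 1658, 1780, 1901, 2023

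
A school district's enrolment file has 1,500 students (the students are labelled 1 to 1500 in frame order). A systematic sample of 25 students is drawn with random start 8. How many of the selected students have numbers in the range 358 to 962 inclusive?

10

k = 1500/25 = 60
First selection ≥ 358: 8 + ⌈(358−8)/60⌉·60 = 8 + 6×60 = 368
Last selection ≤ 962: 8 + ⌊(962−8)/60⌋·60 = 8 + 15×60 = 908
Count = 15 − 6 + 1 = 10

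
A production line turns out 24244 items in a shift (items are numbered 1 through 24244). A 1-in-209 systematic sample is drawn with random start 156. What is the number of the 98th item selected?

k = 209
98th selection = r + (98−1)·k = 156 + 97×209 = 156 + 20273 = 20429

20429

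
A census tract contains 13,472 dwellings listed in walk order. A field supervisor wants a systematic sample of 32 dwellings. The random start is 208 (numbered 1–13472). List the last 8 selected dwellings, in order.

10312, 10733, 11154, 11575, 11996, 12417, 12838, 13259

k = N/n = 13472/32 = 421
25th selection = 208 + 24×421 = 10312
26th: 10312 + 421 = 10733
27th: 10733 + 421 = 11154
28th: 11154 + 421 = 11575
29th: 11575 + 421 = 11996
30th: 11996 + 421 = 12417
31st: 12417 + 421 = 12838
32nd: 12838 + 421 = 13259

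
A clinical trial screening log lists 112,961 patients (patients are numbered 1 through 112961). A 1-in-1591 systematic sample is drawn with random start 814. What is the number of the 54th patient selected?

85137

k = 1591
54th selection = r + (54−1)·k = 814 + 53×1591 = 814 + 84323 = 85137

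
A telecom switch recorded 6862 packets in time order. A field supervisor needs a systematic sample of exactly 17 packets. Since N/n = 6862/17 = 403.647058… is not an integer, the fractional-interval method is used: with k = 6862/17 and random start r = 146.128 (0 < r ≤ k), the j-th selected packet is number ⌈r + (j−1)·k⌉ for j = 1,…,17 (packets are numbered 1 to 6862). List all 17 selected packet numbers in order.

147, 550, 954, 1358, 1761, 2165, 2569, 2972, 3376, 3779, 4183, 4587, 4990, 5394, 5798, 6201, 6605

j=1: r + 0k = 146.128 → ⌈·⌉ = 147
j=2: r + 1k = 549.775058… → ⌈·⌉ = 550
j=3: r + 2k = 953.422117… → ⌈·⌉ = 954
j=4: r + 3k = 1357.069176… → ⌈·⌉ = 1358
j=5: r + 4k = 1760.716235… → ⌈·⌉ = 1761
j=6: r + 5k = 2164.363294… → ⌈·⌉ = 2165
j=7: r + 6k = 2568.010352… → ⌈·⌉ = 2569
j=8: r + 7k = 2971.657411… → ⌈·⌉ = 2972
j=9: r + 8k = 3375.304470… → ⌈·⌉ = 3376
j=10: r + 9k = 3778.951529… → ⌈·⌉ = 3779
j=11: r + 10k = 4182.598588… → ⌈·⌉ = 4183
j=12: r + 11k = 4586.245647… → ⌈·⌉ = 4587
j=13: r + 12k = 4989.892705… → ⌈·⌉ = 4990
j=14: r + 13k = 5393.539764… → ⌈·⌉ = 5394
j=15: r + 14k = 5797.186823… → ⌈·⌉ = 5798
j=16: r + 15k = 6200.833882… → ⌈·⌉ = 6201
j=17: r + 16k = 6604.480941… → ⌈·⌉ = 6605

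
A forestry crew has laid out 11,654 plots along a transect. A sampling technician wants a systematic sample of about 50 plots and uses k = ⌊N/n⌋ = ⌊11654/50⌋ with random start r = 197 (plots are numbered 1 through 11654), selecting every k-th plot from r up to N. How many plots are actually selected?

k = ⌊11654/50⌋ = 233
Achieved size = ⌊(11654 − 197)/233⌋ + 1 = ⌊11457/233⌋ + 1 = 49 + 1 = 50
(last selection: 197 + 49×233 = 11614 ≤ 11654; next would be 11847 > 11654)

50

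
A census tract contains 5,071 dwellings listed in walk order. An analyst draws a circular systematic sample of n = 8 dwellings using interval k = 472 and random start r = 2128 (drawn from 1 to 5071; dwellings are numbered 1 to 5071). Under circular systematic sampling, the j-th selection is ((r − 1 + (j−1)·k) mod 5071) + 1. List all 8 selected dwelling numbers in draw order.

Selection 1: 2128
Selection 2: 2128 + 472 = 2600
Selection 3: 2600 + 472 = 3072
Selection 4: 3072 + 472 = 3544
Selection 5: 3544 + 472 = 4016
Selection 6: 4016 + 472 = 4488
Selection 7: 4488 + 472 = 4960
Selection 8: 4960 + 472 = 5432 → 5432 − 5071 = 361

2128, 2600, 3072, 3544, 4016, 4488, 4960, 361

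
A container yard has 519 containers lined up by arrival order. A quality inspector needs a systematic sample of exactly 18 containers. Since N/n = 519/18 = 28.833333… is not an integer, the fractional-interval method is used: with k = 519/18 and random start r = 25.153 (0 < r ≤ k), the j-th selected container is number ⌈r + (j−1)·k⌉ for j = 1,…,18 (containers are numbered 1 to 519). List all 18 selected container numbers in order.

j=1: r + 0k = 25.153 → ⌈·⌉ = 26
j=2: r + 1k = 53.986333… → ⌈·⌉ = 54
j=3: r + 2k = 82.819666… → ⌈·⌉ = 83
j=4: r + 3k = 111.653 → ⌈·⌉ = 112
j=5: r + 4k = 140.486333… → ⌈·⌉ = 141
j=6: r + 5k = 169.319666… → ⌈·⌉ = 170
j=7: r + 6k = 198.153 → ⌈·⌉ = 199
j=8: r + 7k = 226.986333… → ⌈·⌉ = 227
j=9: r + 8k = 255.819666… → ⌈·⌉ = 256
j=10: r + 9k = 284.653 → ⌈·⌉ = 285
j=11: r + 10k = 313.486333… → ⌈·⌉ = 314
j=12: r + 11k = 342.319666… → ⌈·⌉ = 343
j=13: r + 12k = 371.153 → ⌈·⌉ = 372
j=14: r + 13k = 399.986333… → ⌈·⌉ = 400
j=15: r + 14k = 428.819666… → ⌈·⌉ = 429
j=16: r + 15k = 457.653 → ⌈·⌉ = 458
j=17: r + 16k = 486.486333… → ⌈·⌉ = 487
j=18: r + 17k = 515.319666… → ⌈·⌉ = 516

26, 54, 83, 112, 141, 170, 199, 227, 256, 285, 314, 343, 372, 400, 429, 458, 487, 516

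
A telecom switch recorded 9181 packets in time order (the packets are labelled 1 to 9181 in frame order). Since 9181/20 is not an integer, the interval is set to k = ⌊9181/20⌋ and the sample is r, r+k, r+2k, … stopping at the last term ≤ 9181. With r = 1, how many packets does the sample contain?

k = ⌊9181/20⌋ = 459
Achieved size = ⌊(9181 − 1)/459⌋ + 1 = ⌊9180/459⌋ + 1 = 20 + 1 = 21
(last selection: 1 + 20×459 = 9181 ≤ 9181; next would be 9640 > 9181)

21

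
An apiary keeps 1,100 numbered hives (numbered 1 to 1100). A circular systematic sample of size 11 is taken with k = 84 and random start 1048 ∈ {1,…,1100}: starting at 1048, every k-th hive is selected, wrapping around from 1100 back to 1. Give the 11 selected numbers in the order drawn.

1048, 32, 116, 200, 284, 368, 452, 536, 620, 704, 788

Selection 1: 1048
Selection 2: 1048 + 84 = 1132 → 1132 − 1100 = 32
Selection 3: 32 + 84 = 116
Selection 4: 116 + 84 = 200
Selection 5: 200 + 84 = 284
Selection 6: 284 + 84 = 368
Selection 7: 368 + 84 = 452
Selection 8: 452 + 84 = 536
Selection 9: 536 + 84 = 620
Selection 10: 620 + 84 = 704
Selection 11: 704 + 84 = 788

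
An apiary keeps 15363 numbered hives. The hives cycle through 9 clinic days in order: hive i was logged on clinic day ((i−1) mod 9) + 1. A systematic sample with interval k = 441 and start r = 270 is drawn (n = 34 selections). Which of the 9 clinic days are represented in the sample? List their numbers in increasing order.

9

Consecutive selections differ by k = 441, so their clinic day numbers differ by 441 mod 9 = 0.
gcd(441, 9) = 9, so the sample visits 9/9 = 1 distinct residues mod 9.
Start 270 is clinic day 9; the clinic days hit are 9.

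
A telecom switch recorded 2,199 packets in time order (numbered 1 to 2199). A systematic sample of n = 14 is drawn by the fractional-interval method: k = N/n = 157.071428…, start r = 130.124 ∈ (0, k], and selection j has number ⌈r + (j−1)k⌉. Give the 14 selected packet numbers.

131, 288, 445, 602, 759, 916, 1073, 1230, 1387, 1544, 1701, 1858, 2015, 2173

j=1: r + 0k = 130.124 → ⌈·⌉ = 131
j=2: r + 1k = 287.195428… → ⌈·⌉ = 288
j=3: r + 2k = 444.266857… → ⌈·⌉ = 445
j=4: r + 3k = 601.338285… → ⌈·⌉ = 602
j=5: r + 4k = 758.409714… → ⌈·⌉ = 759
j=6: r + 5k = 915.481142… → ⌈·⌉ = 916
j=7: r + 6k = 1072.552571… → ⌈·⌉ = 1073
j=8: r + 7k = 1229.624 → ⌈·⌉ = 1230
j=9: r + 8k = 1386.695428… → ⌈·⌉ = 1387
j=10: r + 9k = 1543.766857… → ⌈·⌉ = 1544
j=11: r + 10k = 1700.838285… → ⌈·⌉ = 1701
j=12: r + 11k = 1857.909714… → ⌈·⌉ = 1858
j=13: r + 12k = 2014.981142… → ⌈·⌉ = 2015
j=14: r + 13k = 2172.052571… → ⌈·⌉ = 2173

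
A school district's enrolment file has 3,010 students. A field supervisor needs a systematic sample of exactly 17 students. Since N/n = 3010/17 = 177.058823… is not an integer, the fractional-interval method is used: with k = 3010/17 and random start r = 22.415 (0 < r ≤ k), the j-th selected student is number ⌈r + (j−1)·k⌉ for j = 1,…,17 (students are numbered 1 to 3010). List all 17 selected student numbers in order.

23, 200, 377, 554, 731, 908, 1085, 1262, 1439, 1616, 1794, 1971, 2148, 2325, 2502, 2679, 2856

j=1: r + 0k = 22.415 → ⌈·⌉ = 23
j=2: r + 1k = 199.473823… → ⌈·⌉ = 200
j=3: r + 2k = 376.532647… → ⌈·⌉ = 377
j=4: r + 3k = 553.591470… → ⌈·⌉ = 554
j=5: r + 4k = 730.650294… → ⌈·⌉ = 731
j=6: r + 5k = 907.709117… → ⌈·⌉ = 908
j=7: r + 6k = 1084.767941… → ⌈·⌉ = 1085
j=8: r + 7k = 1261.826764… → ⌈·⌉ = 1262
j=9: r + 8k = 1438.885588… → ⌈·⌉ = 1439
j=10: r + 9k = 1615.944411… → ⌈·⌉ = 1616
j=11: r + 10k = 1793.003235… → ⌈·⌉ = 1794
j=12: r + 11k = 1970.062058… → ⌈·⌉ = 1971
j=13: r + 12k = 2147.120882… → ⌈·⌉ = 2148
j=14: r + 13k = 2324.179705… → ⌈·⌉ = 2325
j=15: r + 14k = 2501.238529… → ⌈·⌉ = 2502
j=16: r + 15k = 2678.297352… → ⌈·⌉ = 2679
j=17: r + 16k = 2855.356176… → ⌈·⌉ = 2856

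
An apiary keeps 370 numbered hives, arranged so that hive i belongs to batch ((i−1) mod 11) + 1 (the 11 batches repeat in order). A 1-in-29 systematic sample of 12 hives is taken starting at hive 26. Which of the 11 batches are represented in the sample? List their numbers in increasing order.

1, 2, 3, 4, 5, 6, 7, 8, 9, 10, 11

Consecutive selections differ by k = 29, so their batch numbers differ by 29 mod 11 = 7.
gcd(29, 11) = 1, so the sample visits 11/1 = 11 distinct residues mod 11.
Start 26 is batch 4; the batches hit are 1, 2, 3, 4, 5, 6, 7, 8, 9, 10, 11.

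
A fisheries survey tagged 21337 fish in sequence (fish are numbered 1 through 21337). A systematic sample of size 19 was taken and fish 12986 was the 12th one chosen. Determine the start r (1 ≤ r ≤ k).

k = 21337/19 = 1123
r = 12986 − (12−1)×1123 = 12986 − 12353 = 633

633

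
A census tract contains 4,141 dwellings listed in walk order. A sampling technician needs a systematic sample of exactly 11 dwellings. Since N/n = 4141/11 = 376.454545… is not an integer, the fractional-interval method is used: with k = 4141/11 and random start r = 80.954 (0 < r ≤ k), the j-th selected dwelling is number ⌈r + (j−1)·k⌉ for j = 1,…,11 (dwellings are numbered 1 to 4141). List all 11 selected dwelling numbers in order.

81, 458, 834, 1211, 1587, 1964, 2340, 2717, 3093, 3470, 3846

j=1: r + 0k = 80.954 → ⌈·⌉ = 81
j=2: r + 1k = 457.408545… → ⌈·⌉ = 458
j=3: r + 2k = 833.863090… → ⌈·⌉ = 834
j=4: r + 3k = 1210.317636… → ⌈·⌉ = 1211
j=5: r + 4k = 1586.772181… → ⌈·⌉ = 1587
j=6: r + 5k = 1963.226727… → ⌈·⌉ = 1964
j=7: r + 6k = 2339.681272… → ⌈·⌉ = 2340
j=8: r + 7k = 2716.135818… → ⌈·⌉ = 2717
j=9: r + 8k = 3092.590363… → ⌈·⌉ = 3093
j=10: r + 9k = 3469.044909… → ⌈·⌉ = 3470
j=11: r + 10k = 3845.499454… → ⌈·⌉ = 3846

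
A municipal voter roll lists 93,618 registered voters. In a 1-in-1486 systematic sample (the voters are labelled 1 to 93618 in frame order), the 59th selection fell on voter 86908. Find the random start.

720

k = 1486
r = 86908 − (59−1)×1486 = 86908 − 86188 = 720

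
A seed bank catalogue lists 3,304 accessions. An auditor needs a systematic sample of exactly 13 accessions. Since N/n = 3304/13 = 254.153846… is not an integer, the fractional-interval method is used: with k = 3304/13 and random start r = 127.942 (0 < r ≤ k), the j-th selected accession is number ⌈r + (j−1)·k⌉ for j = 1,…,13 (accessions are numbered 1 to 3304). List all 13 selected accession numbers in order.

j=1: r + 0k = 127.942 → ⌈·⌉ = 128
j=2: r + 1k = 382.095846… → ⌈·⌉ = 383
j=3: r + 2k = 636.249692… → ⌈·⌉ = 637
j=4: r + 3k = 890.403538… → ⌈·⌉ = 891
j=5: r + 4k = 1144.557384… → ⌈·⌉ = 1145
j=6: r + 5k = 1398.711230… → ⌈·⌉ = 1399
j=7: r + 6k = 1652.865076… → ⌈·⌉ = 1653
j=8: r + 7k = 1907.018923… → ⌈·⌉ = 1908
j=9: r + 8k = 2161.172769… → ⌈·⌉ = 2162
j=10: r + 9k = 2415.326615… → ⌈·⌉ = 2416
j=11: r + 10k = 2669.480461… → ⌈·⌉ = 2670
j=12: r + 11k = 2923.634307… → ⌈·⌉ = 2924
j=13: r + 12k = 3177.788153… → ⌈·⌉ = 3178

128, 383, 637, 891, 1145, 1399, 1653, 1908, 2162, 2416, 2670, 2924, 3178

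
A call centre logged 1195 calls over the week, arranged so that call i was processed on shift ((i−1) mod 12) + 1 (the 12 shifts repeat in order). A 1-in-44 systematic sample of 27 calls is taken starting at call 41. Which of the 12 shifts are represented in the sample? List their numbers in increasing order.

Consecutive selections differ by k = 44, so their shift numbers differ by 44 mod 12 = 8.
gcd(44, 12) = 4, so the sample visits 12/4 = 3 distinct residues mod 12.
Start 41 is shift 5; the shifts hit are 1, 5, 9.

1, 5, 9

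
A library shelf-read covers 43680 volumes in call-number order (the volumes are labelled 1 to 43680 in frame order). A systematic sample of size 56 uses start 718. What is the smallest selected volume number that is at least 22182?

22558

k = 43680/56 = 780
Steps past start: ⌈(22182 − 718)/780⌉ = ⌈21464/780⌉ = 28
Selected volume: 718 + 28×780 = 22558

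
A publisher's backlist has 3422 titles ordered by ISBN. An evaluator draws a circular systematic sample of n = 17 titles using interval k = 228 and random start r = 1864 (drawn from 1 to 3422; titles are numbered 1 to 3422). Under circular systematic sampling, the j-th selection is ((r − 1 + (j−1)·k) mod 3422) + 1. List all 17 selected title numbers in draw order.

1864, 2092, 2320, 2548, 2776, 3004, 3232, 38, 266, 494, 722, 950, 1178, 1406, 1634, 1862, 2090

Selection 1: 1864
Selection 2: 1864 + 228 = 2092
Selection 3: 2092 + 228 = 2320
Selection 4: 2320 + 228 = 2548
Selection 5: 2548 + 228 = 2776
Selection 6: 2776 + 228 = 3004
Selection 7: 3004 + 228 = 3232
Selection 8: 3232 + 228 = 3460 → 3460 − 3422 = 38
Selection 9: 38 + 228 = 266
Selection 10: 266 + 228 = 494
Selection 11: 494 + 228 = 722
Selection 12: 722 + 228 = 950
Selection 13: 950 + 228 = 1178
Selection 14: 1178 + 228 = 1406
Selection 15: 1406 + 228 = 1634
Selection 16: 1634 + 228 = 1862
Selection 17: 1862 + 228 = 2090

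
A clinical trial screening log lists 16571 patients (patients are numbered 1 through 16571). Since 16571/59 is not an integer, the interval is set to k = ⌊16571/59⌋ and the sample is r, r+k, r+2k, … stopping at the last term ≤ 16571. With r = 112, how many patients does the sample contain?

59

k = ⌊16571/59⌋ = 280
Achieved size = ⌊(16571 − 112)/280⌋ + 1 = ⌊16459/280⌋ + 1 = 58 + 1 = 59
(last selection: 112 + 58×280 = 16352 ≤ 16571; next would be 16632 > 16571)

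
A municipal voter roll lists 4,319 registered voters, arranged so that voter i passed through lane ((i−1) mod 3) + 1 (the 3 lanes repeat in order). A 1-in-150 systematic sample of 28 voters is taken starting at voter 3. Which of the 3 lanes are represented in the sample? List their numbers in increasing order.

3

Consecutive selections differ by k = 150, so their lane numbers differ by 150 mod 3 = 0.
gcd(150, 3) = 3, so the sample visits 3/3 = 1 distinct residues mod 3.
Start 3 is lane 3; the lanes hit are 3.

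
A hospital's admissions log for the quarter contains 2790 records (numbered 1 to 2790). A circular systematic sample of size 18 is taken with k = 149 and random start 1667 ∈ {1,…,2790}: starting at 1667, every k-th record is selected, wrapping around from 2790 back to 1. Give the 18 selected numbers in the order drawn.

1667, 1816, 1965, 2114, 2263, 2412, 2561, 2710, 69, 218, 367, 516, 665, 814, 963, 1112, 1261, 1410

Selection 1: 1667
Selection 2: 1667 + 149 = 1816
Selection 3: 1816 + 149 = 1965
Selection 4: 1965 + 149 = 2114
Selection 5: 2114 + 149 = 2263
Selection 6: 2263 + 149 = 2412
Selection 7: 2412 + 149 = 2561
Selection 8: 2561 + 149 = 2710
Selection 9: 2710 + 149 = 2859 → 2859 − 2790 = 69
Selection 10: 69 + 149 = 218
Selection 11: 218 + 149 = 367
Selection 12: 367 + 149 = 516
Selection 13: 516 + 149 = 665
Selection 14: 665 + 149 = 814
Selection 15: 814 + 149 = 963
Selection 16: 963 + 149 = 1112
Selection 17: 1112 + 149 = 1261
Selection 18: 1261 + 149 = 1410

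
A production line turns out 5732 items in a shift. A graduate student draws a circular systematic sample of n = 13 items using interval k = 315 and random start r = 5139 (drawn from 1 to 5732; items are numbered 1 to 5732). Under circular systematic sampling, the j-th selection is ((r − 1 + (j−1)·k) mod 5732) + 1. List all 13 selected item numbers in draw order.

Selection 1: 5139
Selection 2: 5139 + 315 = 5454
Selection 3: 5454 + 315 = 5769 → 5769 − 5732 = 37
Selection 4: 37 + 315 = 352
Selection 5: 352 + 315 = 667
Selection 6: 667 + 315 = 982
Selection 7: 982 + 315 = 1297
Selection 8: 1297 + 315 = 1612
Selection 9: 1612 + 315 = 1927
Selection 10: 1927 + 315 = 2242
Selection 11: 2242 + 315 = 2557
Selection 12: 2557 + 315 = 2872
Selection 13: 2872 + 315 = 3187

5139, 5454, 37, 352, 667, 982, 1297, 1612, 1927, 2242, 2557, 2872, 3187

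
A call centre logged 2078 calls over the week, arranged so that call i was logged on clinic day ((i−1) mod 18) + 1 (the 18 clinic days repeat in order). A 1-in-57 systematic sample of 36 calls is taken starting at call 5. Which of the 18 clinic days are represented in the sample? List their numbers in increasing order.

Consecutive selections differ by k = 57, so their clinic day numbers differ by 57 mod 18 = 3.
gcd(57, 18) = 3, so the sample visits 18/3 = 6 distinct residues mod 18.
Start 5 is clinic day 5; the clinic days hit are 2, 5, 8, 11, 14, 17.

2, 5, 8, 11, 14, 17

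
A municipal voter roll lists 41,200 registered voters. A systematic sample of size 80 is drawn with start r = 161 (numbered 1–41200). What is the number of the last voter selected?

k = 41200/80 = 515
80th selection = r + (80−1)·k = 161 + 79×515 = 161 + 40685 = 40846

40846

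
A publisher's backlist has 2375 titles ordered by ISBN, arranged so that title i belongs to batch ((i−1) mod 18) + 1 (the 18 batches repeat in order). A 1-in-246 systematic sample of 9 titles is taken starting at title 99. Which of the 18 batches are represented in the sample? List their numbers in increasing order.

Consecutive selections differ by k = 246, so their batch numbers differ by 246 mod 18 = 12.
gcd(246, 18) = 6, so the sample visits 18/6 = 3 distinct residues mod 18.
Start 99 is batch 9; the batches hit are 3, 9, 15.

3, 9, 15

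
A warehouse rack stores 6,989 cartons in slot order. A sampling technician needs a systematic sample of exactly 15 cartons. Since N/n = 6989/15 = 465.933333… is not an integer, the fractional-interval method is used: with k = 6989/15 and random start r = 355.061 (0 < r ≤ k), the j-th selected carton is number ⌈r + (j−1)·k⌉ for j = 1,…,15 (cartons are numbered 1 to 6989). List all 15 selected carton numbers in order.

j=1: r + 0k = 355.061 → ⌈·⌉ = 356
j=2: r + 1k = 820.994333… → ⌈·⌉ = 821
j=3: r + 2k = 1286.927666… → ⌈·⌉ = 1287
j=4: r + 3k = 1752.861 → ⌈·⌉ = 1753
j=5: r + 4k = 2218.794333… → ⌈·⌉ = 2219
j=6: r + 5k = 2684.727666… → ⌈·⌉ = 2685
j=7: r + 6k = 3150.661 → ⌈·⌉ = 3151
j=8: r + 7k = 3616.594333… → ⌈·⌉ = 3617
j=9: r + 8k = 4082.527666… → ⌈·⌉ = 4083
j=10: r + 9k = 4548.461 → ⌈·⌉ = 4549
j=11: r + 10k = 5014.394333… → ⌈·⌉ = 5015
j=12: r + 11k = 5480.327666… → ⌈·⌉ = 5481
j=13: r + 12k = 5946.261 → ⌈·⌉ = 5947
j=14: r + 13k = 6412.194333… → ⌈·⌉ = 6413
j=15: r + 14k = 6878.127666… → ⌈·⌉ = 6879

356, 821, 1287, 1753, 2219, 2685, 3151, 3617, 4083, 4549, 5015, 5481, 5947, 6413, 6879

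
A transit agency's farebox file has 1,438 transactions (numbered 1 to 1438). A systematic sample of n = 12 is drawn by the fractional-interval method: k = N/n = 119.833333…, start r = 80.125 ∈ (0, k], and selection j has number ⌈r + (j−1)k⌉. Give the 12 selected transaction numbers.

81, 200, 320, 440, 560, 680, 800, 919, 1039, 1159, 1279, 1399

j=1: r + 0k = 80.125 → ⌈·⌉ = 81
j=2: r + 1k = 199.958333… → ⌈·⌉ = 200
j=3: r + 2k = 319.791666… → ⌈·⌉ = 320
j=4: r + 3k = 439.625 → ⌈·⌉ = 440
j=5: r + 4k = 559.458333… → ⌈·⌉ = 560
j=6: r + 5k = 679.291666… → ⌈·⌉ = 680
j=7: r + 6k = 799.125 → ⌈·⌉ = 800
j=8: r + 7k = 918.958333… → ⌈·⌉ = 919
j=9: r + 8k = 1038.791666… → ⌈·⌉ = 1039
j=10: r + 9k = 1158.625 → ⌈·⌉ = 1159
j=11: r + 10k = 1278.458333… → ⌈·⌉ = 1279
j=12: r + 11k = 1398.291666… → ⌈·⌉ = 1399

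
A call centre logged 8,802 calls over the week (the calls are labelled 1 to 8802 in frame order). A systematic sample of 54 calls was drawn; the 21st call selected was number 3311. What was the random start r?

51

k = 8802/54 = 163
r = 3311 − (21−1)×163 = 3311 − 3260 = 51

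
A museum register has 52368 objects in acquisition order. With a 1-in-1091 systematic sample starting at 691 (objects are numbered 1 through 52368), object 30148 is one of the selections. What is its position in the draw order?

28

k = 1091
position = (30148 − 691)/1091 + 1 = 29457/1091 + 1 = 27 + 1 = 28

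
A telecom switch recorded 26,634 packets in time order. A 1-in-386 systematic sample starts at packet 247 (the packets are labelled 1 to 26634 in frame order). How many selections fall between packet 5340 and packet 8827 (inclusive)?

k = 386
First selection ≥ 5340: 247 + ⌈(5340−247)/386⌉·386 = 247 + 14×386 = 5651
Last selection ≤ 8827: 247 + ⌊(8827−247)/386⌋·386 = 247 + 22×386 = 8739
Count = 22 − 14 + 1 = 9

9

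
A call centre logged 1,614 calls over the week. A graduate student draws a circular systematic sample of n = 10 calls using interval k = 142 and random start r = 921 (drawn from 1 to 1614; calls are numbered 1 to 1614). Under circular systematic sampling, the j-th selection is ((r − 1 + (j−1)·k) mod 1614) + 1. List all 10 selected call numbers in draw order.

Selection 1: 921
Selection 2: 921 + 142 = 1063
Selection 3: 1063 + 142 = 1205
Selection 4: 1205 + 142 = 1347
Selection 5: 1347 + 142 = 1489
Selection 6: 1489 + 142 = 1631 → 1631 − 1614 = 17
Selection 7: 17 + 142 = 159
Selection 8: 159 + 142 = 301
Selection 9: 301 + 142 = 443
Selection 10: 443 + 142 = 585

921, 1063, 1205, 1347, 1489, 17, 159, 301, 443, 585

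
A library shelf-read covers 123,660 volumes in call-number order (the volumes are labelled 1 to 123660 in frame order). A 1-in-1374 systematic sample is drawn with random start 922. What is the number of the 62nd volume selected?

84736

k = 1374
62nd selection = r + (62−1)·k = 922 + 61×1374 = 922 + 83814 = 84736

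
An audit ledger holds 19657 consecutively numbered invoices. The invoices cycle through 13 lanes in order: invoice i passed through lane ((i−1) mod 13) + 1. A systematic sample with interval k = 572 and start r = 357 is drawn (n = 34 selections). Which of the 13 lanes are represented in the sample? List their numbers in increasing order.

Consecutive selections differ by k = 572, so their lane numbers differ by 572 mod 13 = 0.
gcd(572, 13) = 13, so the sample visits 13/13 = 1 distinct residues mod 13.
Start 357 is lane 6; the lanes hit are 6.

6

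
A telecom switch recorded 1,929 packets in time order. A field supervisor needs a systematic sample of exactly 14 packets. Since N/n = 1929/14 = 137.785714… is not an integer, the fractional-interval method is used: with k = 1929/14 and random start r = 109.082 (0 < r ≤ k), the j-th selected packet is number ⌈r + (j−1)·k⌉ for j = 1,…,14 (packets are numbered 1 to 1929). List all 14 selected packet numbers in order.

j=1: r + 0k = 109.082 → ⌈·⌉ = 110
j=2: r + 1k = 246.867714… → ⌈·⌉ = 247
j=3: r + 2k = 384.653428… → ⌈·⌉ = 385
j=4: r + 3k = 522.439142… → ⌈·⌉ = 523
j=5: r + 4k = 660.224857… → ⌈·⌉ = 661
j=6: r + 5k = 798.010571… → ⌈·⌉ = 799
j=7: r + 6k = 935.796285… → ⌈·⌉ = 936
j=8: r + 7k = 1073.582 → ⌈·⌉ = 1074
j=9: r + 8k = 1211.367714… → ⌈·⌉ = 1212
j=10: r + 9k = 1349.153428… → ⌈·⌉ = 1350
j=11: r + 10k = 1486.939142… → ⌈·⌉ = 1487
j=12: r + 11k = 1624.724857… → ⌈·⌉ = 1625
j=13: r + 12k = 1762.510571… → ⌈·⌉ = 1763
j=14: r + 13k = 1900.296285… → ⌈·⌉ = 1901

110, 247, 385, 523, 661, 799, 936, 1074, 1212, 1350, 1487, 1625, 1763, 1901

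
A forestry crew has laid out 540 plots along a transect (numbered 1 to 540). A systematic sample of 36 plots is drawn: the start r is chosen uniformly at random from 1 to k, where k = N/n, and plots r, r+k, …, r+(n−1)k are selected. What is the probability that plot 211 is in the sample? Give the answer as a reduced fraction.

k = 540/36 = 15.
Plot 211 is selected iff r ≡ 211 (mod 15); exactly one such r in {1,…,15}.
Inclusion probability = 1/15.

1/15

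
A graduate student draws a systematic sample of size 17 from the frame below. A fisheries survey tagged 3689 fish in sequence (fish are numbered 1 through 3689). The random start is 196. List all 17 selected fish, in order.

k = N/n = 3689/17 = 217
fish 1: 196
fish 2: 196 + 217 = 413
fish 3: 413 + 217 = 630
fish 4: 630 + 217 = 847
fish 5: 847 + 217 = 1064
fish 6: 1064 + 217 = 1281
fish 7: 1281 + 217 = 1498
fish 8: 1498 + 217 = 1715
fish 9: 1715 + 217 = 1932
fish 10: 1932 + 217 = 2149
fish 11: 2149 + 217 = 2366
fish 12: 2366 + 217 = 2583
fish 13: 2583 + 217 = 2800
fish 14: 2800 + 217 = 3017
fish 15: 3017 + 217 = 3234
fish 16: 3234 + 217 = 3451
fish 17: 3451 + 217 = 3668

196, 413, 630, 847, 1064, 1281, 1498, 1715, 1932, 2149, 2366, 2583, 2800, 3017, 3234, 3451, 3668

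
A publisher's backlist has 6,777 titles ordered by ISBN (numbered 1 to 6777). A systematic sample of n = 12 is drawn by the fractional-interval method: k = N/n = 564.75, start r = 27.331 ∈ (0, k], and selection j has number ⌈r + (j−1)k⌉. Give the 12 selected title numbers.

j=1: r + 0k = 27.331 → ⌈·⌉ = 28
j=2: r + 1k = 592.081 → ⌈·⌉ = 593
j=3: r + 2k = 1156.831 → ⌈·⌉ = 1157
j=4: r + 3k = 1721.581 → ⌈·⌉ = 1722
j=5: r + 4k = 2286.331 → ⌈·⌉ = 2287
j=6: r + 5k = 2851.081 → ⌈·⌉ = 2852
j=7: r + 6k = 3415.831 → ⌈·⌉ = 3416
j=8: r + 7k = 3980.581 → ⌈·⌉ = 3981
j=9: r + 8k = 4545.331 → ⌈·⌉ = 4546
j=10: r + 9k = 5110.081 → ⌈·⌉ = 5111
j=11: r + 10k = 5674.831 → ⌈·⌉ = 5675
j=12: r + 11k = 6239.581 → ⌈·⌉ = 6240

28, 593, 1157, 1722, 2287, 2852, 3416, 3981, 4546, 5111, 5675, 6240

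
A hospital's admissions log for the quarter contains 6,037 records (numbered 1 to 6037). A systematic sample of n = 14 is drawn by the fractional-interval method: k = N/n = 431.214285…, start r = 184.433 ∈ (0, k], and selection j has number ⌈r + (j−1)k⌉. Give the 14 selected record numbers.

185, 616, 1047, 1479, 1910, 2341, 2772, 3203, 3635, 4066, 4497, 4928, 5360, 5791

j=1: r + 0k = 184.433 → ⌈·⌉ = 185
j=2: r + 1k = 615.647285… → ⌈·⌉ = 616
j=3: r + 2k = 1046.861571… → ⌈·⌉ = 1047
j=4: r + 3k = 1478.075857… → ⌈·⌉ = 1479
j=5: r + 4k = 1909.290142… → ⌈·⌉ = 1910
j=6: r + 5k = 2340.504428… → ⌈·⌉ = 2341
j=7: r + 6k = 2771.718714… → ⌈·⌉ = 2772
j=8: r + 7k = 3202.933 → ⌈·⌉ = 3203
j=9: r + 8k = 3634.147285… → ⌈·⌉ = 3635
j=10: r + 9k = 4065.361571… → ⌈·⌉ = 4066
j=11: r + 10k = 4496.575857… → ⌈·⌉ = 4497
j=12: r + 11k = 4927.790142… → ⌈·⌉ = 4928
j=13: r + 12k = 5359.004428… → ⌈·⌉ = 5360
j=14: r + 13k = 5790.218714… → ⌈·⌉ = 5791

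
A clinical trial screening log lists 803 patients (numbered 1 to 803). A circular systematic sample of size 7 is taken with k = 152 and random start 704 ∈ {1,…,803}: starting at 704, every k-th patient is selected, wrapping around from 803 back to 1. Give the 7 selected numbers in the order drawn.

Selection 1: 704
Selection 2: 704 + 152 = 856 → 856 − 803 = 53
Selection 3: 53 + 152 = 205
Selection 4: 205 + 152 = 357
Selection 5: 357 + 152 = 509
Selection 6: 509 + 152 = 661
Selection 7: 661 + 152 = 813 → 813 − 803 = 10

704, 53, 205, 357, 509, 661, 10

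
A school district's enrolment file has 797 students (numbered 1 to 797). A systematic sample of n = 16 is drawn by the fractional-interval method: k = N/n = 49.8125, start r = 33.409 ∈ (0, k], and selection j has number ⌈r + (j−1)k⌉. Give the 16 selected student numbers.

34, 84, 134, 183, 233, 283, 333, 383, 432, 482, 532, 582, 632, 681, 731, 781

j=1: r + 0k = 33.409 → ⌈·⌉ = 34
j=2: r + 1k = 83.2215 → ⌈·⌉ = 84
j=3: r + 2k = 133.034 → ⌈·⌉ = 134
j=4: r + 3k = 182.8465 → ⌈·⌉ = 183
j=5: r + 4k = 232.659 → ⌈·⌉ = 233
j=6: r + 5k = 282.4715 → ⌈·⌉ = 283
j=7: r + 6k = 332.284 → ⌈·⌉ = 333
j=8: r + 7k = 382.0965 → ⌈·⌉ = 383
j=9: r + 8k = 431.909 → ⌈·⌉ = 432
j=10: r + 9k = 481.7215 → ⌈·⌉ = 482
j=11: r + 10k = 531.534 → ⌈·⌉ = 532
j=12: r + 11k = 581.3465 → ⌈·⌉ = 582
j=13: r + 12k = 631.159 → ⌈·⌉ = 632
j=14: r + 13k = 680.9715 → ⌈·⌉ = 681
j=15: r + 14k = 730.784 → ⌈·⌉ = 731
j=16: r + 15k = 780.5965 → ⌈·⌉ = 781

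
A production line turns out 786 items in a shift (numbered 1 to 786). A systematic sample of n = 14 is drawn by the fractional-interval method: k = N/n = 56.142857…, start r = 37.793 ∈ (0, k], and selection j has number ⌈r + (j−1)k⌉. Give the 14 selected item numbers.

j=1: r + 0k = 37.793 → ⌈·⌉ = 38
j=2: r + 1k = 93.935857… → ⌈·⌉ = 94
j=3: r + 2k = 150.078714… → ⌈·⌉ = 151
j=4: r + 3k = 206.221571… → ⌈·⌉ = 207
j=5: r + 4k = 262.364428… → ⌈·⌉ = 263
j=6: r + 5k = 318.507285… → ⌈·⌉ = 319
j=7: r + 6k = 374.650142… → ⌈·⌉ = 375
j=8: r + 7k = 430.793 → ⌈·⌉ = 431
j=9: r + 8k = 486.935857… → ⌈·⌉ = 487
j=10: r + 9k = 543.078714… → ⌈·⌉ = 544
j=11: r + 10k = 599.221571… → ⌈·⌉ = 600
j=12: r + 11k = 655.364428… → ⌈·⌉ = 656
j=13: r + 12k = 711.507285… → ⌈·⌉ = 712
j=14: r + 13k = 767.650142… → ⌈·⌉ = 768

38, 94, 151, 207, 263, 319, 375, 431, 487, 544, 600, 656, 712, 768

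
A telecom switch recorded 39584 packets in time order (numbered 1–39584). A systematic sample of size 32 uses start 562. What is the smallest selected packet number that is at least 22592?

22828

k = 39584/32 = 1237
Steps past start: ⌈(22592 − 562)/1237⌉ = ⌈22030/1237⌉ = 18
Selected packet: 562 + 18×1237 = 22828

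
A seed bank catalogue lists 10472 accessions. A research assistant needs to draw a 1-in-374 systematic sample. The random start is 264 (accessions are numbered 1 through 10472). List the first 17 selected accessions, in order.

264, 638, 1012, 1386, 1760, 2134, 2508, 2882, 3256, 3630, 4004, 4378, 4752, 5126, 5500, 5874, 6248

accession 1: 264
accession 2: 264 + 374 = 638
accession 3: 638 + 374 = 1012
accession 4: 1012 + 374 = 1386
accession 5: 1386 + 374 = 1760
accession 6: 1760 + 374 = 2134
accession 7: 2134 + 374 = 2508
accession 8: 2508 + 374 = 2882
accession 9: 2882 + 374 = 3256
accession 10: 3256 + 374 = 3630
accession 11: 3630 + 374 = 4004
accession 12: 4004 + 374 = 4378
accession 13: 4378 + 374 = 4752
accession 14: 4752 + 374 = 5126
accession 15: 5126 + 374 = 5500
accession 16: 5500 + 374 = 5874
accession 17: 5874 + 374 = 6248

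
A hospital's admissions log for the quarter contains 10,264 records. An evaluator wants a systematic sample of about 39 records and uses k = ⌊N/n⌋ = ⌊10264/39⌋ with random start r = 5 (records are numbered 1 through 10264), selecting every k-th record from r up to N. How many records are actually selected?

40

k = ⌊10264/39⌋ = 263
Achieved size = ⌊(10264 − 5)/263⌋ + 1 = ⌊10259/263⌋ + 1 = 39 + 1 = 40
(last selection: 5 + 39×263 = 10262 ≤ 10264; next would be 10525 > 10264)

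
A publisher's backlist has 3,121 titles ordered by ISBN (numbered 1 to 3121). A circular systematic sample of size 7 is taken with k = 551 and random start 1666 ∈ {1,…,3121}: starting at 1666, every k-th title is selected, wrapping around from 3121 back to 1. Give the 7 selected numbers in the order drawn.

Selection 1: 1666
Selection 2: 1666 + 551 = 2217
Selection 3: 2217 + 551 = 2768
Selection 4: 2768 + 551 = 3319 → 3319 − 3121 = 198
Selection 5: 198 + 551 = 749
Selection 6: 749 + 551 = 1300
Selection 7: 1300 + 551 = 1851

1666, 2217, 2768, 198, 749, 1300, 1851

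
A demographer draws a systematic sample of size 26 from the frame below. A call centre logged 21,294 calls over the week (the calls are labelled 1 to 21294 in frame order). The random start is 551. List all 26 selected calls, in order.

k = N/n = 21294/26 = 819
call 1: 551
call 2: 551 + 819 = 1370
call 3: 1370 + 819 = 2189
call 4: 2189 + 819 = 3008
call 5: 3008 + 819 = 3827
call 6: 3827 + 819 = 4646
call 7: 4646 + 819 = 5465
call 8: 5465 + 819 = 6284
call 9: 6284 + 819 = 7103
call 10: 7103 + 819 = 7922
call 11: 7922 + 819 = 8741
call 12: 8741 + 819 = 9560
call 13: 9560 + 819 = 10379
call 14: 10379 + 819 = 11198
call 15: 11198 + 819 = 12017
call 16: 12017 + 819 = 12836
call 17: 12836 + 819 = 13655
call 18: 13655 + 819 = 14474
call 19: 14474 + 819 = 15293
call 20: 15293 + 819 = 16112
call 21: 16112 + 819 = 16931
call 22: 16931 + 819 = 17750
call 23: 17750 + 819 = 18569
call 24: 18569 + 819 = 19388
call 25: 19388 + 819 = 20207
call 26: 20207 + 819 = 21026

551, 1370, 2189, 3008, 3827, 4646, 5465, 6284, 7103, 7922, 8741, 9560, 10379, 11198, 12017, 12836, 13655, 14474, 15293, 16112, 16931, 17750, 18569, 19388, 20207, 21026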